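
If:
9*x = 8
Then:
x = 8/9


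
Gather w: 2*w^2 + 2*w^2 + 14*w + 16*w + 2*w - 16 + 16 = 4*w^2 + 32*w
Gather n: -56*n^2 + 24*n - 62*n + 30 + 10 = -56*n^2 - 38*n + 40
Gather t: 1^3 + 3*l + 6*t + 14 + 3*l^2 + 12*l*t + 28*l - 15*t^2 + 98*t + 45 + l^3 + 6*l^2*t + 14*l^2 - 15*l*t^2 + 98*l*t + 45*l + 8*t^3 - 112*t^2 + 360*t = l^3 + 17*l^2 + 76*l + 8*t^3 + t^2*(-15*l - 127) + t*(6*l^2 + 110*l + 464) + 60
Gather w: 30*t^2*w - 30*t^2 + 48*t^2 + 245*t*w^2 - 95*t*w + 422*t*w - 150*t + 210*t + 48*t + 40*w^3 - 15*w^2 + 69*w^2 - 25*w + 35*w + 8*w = 18*t^2 + 108*t + 40*w^3 + w^2*(245*t + 54) + w*(30*t^2 + 327*t + 18)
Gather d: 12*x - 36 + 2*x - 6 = 14*x - 42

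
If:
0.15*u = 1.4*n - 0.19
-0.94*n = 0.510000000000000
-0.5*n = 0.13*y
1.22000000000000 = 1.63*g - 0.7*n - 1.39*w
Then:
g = 0.852760736196319*w + 0.515467954575121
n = -0.54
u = -6.33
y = 2.09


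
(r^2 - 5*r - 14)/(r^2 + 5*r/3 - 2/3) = 3*(r - 7)/(3*r - 1)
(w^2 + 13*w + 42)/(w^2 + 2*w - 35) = (w + 6)/(w - 5)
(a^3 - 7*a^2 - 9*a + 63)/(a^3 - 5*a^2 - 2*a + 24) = (a^2 - 4*a - 21)/(a^2 - 2*a - 8)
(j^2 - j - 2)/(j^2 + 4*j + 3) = (j - 2)/(j + 3)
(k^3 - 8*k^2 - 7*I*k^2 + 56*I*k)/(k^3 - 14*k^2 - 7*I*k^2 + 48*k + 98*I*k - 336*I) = k/(k - 6)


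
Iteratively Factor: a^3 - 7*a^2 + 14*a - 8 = (a - 1)*(a^2 - 6*a + 8) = (a - 2)*(a - 1)*(a - 4)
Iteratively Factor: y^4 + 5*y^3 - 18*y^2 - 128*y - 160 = (y + 2)*(y^3 + 3*y^2 - 24*y - 80) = (y + 2)*(y + 4)*(y^2 - y - 20) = (y + 2)*(y + 4)^2*(y - 5)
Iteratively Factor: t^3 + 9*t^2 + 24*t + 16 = (t + 4)*(t^2 + 5*t + 4) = (t + 4)^2*(t + 1)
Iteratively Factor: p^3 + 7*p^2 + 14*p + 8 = (p + 4)*(p^2 + 3*p + 2) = (p + 2)*(p + 4)*(p + 1)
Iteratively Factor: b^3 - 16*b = (b - 4)*(b^2 + 4*b) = b*(b - 4)*(b + 4)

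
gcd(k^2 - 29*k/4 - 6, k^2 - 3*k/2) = 1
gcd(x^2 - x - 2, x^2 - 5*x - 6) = x + 1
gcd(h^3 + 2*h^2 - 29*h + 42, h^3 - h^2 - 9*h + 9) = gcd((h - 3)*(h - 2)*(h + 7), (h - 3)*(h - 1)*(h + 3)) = h - 3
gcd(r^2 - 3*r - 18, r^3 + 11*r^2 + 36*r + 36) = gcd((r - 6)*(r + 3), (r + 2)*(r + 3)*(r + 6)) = r + 3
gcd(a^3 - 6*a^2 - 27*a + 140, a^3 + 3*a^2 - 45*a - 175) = a^2 - 2*a - 35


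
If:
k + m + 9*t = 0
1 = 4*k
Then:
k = 1/4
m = -9*t - 1/4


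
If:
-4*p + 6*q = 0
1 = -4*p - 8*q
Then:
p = -3/28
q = -1/14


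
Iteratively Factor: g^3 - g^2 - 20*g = (g - 5)*(g^2 + 4*g) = g*(g - 5)*(g + 4)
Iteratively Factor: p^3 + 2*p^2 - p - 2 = (p + 1)*(p^2 + p - 2) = (p + 1)*(p + 2)*(p - 1)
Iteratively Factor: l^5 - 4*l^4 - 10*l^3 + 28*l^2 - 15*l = (l - 1)*(l^4 - 3*l^3 - 13*l^2 + 15*l) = (l - 1)*(l + 3)*(l^3 - 6*l^2 + 5*l) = l*(l - 1)*(l + 3)*(l^2 - 6*l + 5) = l*(l - 1)^2*(l + 3)*(l - 5)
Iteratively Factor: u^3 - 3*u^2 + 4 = (u - 2)*(u^2 - u - 2) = (u - 2)^2*(u + 1)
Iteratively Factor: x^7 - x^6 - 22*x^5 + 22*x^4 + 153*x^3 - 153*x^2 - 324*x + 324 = (x + 3)*(x^6 - 4*x^5 - 10*x^4 + 52*x^3 - 3*x^2 - 144*x + 108) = (x + 3)^2*(x^5 - 7*x^4 + 11*x^3 + 19*x^2 - 60*x + 36) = (x + 2)*(x + 3)^2*(x^4 - 9*x^3 + 29*x^2 - 39*x + 18) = (x - 3)*(x + 2)*(x + 3)^2*(x^3 - 6*x^2 + 11*x - 6) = (x - 3)*(x - 2)*(x + 2)*(x + 3)^2*(x^2 - 4*x + 3) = (x - 3)^2*(x - 2)*(x + 2)*(x + 3)^2*(x - 1)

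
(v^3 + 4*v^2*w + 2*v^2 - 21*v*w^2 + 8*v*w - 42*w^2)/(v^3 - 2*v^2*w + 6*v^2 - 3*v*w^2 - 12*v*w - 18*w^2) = (v^2 + 7*v*w + 2*v + 14*w)/(v^2 + v*w + 6*v + 6*w)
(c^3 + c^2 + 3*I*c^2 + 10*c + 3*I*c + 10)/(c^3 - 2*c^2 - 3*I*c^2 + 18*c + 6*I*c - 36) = (c^3 + c^2*(1 + 3*I) + c*(10 + 3*I) + 10)/(c^3 - c^2*(2 + 3*I) + 6*c*(3 + I) - 36)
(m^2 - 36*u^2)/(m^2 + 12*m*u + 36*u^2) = (m - 6*u)/(m + 6*u)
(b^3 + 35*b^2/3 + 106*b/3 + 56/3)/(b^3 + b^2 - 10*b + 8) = (3*b^2 + 23*b + 14)/(3*(b^2 - 3*b + 2))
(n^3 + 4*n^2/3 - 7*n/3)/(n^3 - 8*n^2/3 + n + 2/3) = n*(3*n + 7)/(3*n^2 - 5*n - 2)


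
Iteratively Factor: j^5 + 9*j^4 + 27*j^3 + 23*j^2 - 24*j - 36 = (j + 3)*(j^4 + 6*j^3 + 9*j^2 - 4*j - 12) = (j + 2)*(j + 3)*(j^3 + 4*j^2 + j - 6) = (j + 2)*(j + 3)^2*(j^2 + j - 2) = (j - 1)*(j + 2)*(j + 3)^2*(j + 2)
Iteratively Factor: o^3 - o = (o - 1)*(o^2 + o) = (o - 1)*(o + 1)*(o)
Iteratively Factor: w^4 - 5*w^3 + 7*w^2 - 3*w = (w - 1)*(w^3 - 4*w^2 + 3*w) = (w - 3)*(w - 1)*(w^2 - w) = (w - 3)*(w - 1)^2*(w)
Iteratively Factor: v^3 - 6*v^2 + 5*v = (v)*(v^2 - 6*v + 5) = v*(v - 1)*(v - 5)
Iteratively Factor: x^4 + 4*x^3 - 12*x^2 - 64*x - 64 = (x + 2)*(x^3 + 2*x^2 - 16*x - 32) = (x + 2)^2*(x^2 - 16) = (x - 4)*(x + 2)^2*(x + 4)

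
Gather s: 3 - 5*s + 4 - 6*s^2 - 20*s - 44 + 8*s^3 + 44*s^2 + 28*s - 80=8*s^3 + 38*s^2 + 3*s - 117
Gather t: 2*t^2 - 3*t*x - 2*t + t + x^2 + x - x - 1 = 2*t^2 + t*(-3*x - 1) + x^2 - 1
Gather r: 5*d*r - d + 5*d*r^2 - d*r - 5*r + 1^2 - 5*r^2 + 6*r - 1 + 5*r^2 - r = 5*d*r^2 + 4*d*r - d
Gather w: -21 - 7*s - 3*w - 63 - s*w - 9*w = -7*s + w*(-s - 12) - 84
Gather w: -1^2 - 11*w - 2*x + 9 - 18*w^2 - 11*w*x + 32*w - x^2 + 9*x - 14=-18*w^2 + w*(21 - 11*x) - x^2 + 7*x - 6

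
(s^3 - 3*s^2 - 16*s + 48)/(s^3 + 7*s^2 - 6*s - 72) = (s - 4)/(s + 6)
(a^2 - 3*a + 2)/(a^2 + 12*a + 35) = (a^2 - 3*a + 2)/(a^2 + 12*a + 35)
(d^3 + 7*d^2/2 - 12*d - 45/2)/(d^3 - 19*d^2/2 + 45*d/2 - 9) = (2*d^2 + 13*d + 15)/(2*d^2 - 13*d + 6)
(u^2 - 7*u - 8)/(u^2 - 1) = (u - 8)/(u - 1)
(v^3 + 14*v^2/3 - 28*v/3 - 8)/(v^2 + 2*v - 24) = (3*v^2 - 4*v - 4)/(3*(v - 4))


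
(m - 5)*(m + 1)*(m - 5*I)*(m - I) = m^4 - 4*m^3 - 6*I*m^3 - 10*m^2 + 24*I*m^2 + 20*m + 30*I*m + 25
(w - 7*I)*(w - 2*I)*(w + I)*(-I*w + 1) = -I*w^4 - 7*w^3 - 3*I*w^2 - 19*w - 14*I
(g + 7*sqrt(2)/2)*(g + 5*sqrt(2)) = g^2 + 17*sqrt(2)*g/2 + 35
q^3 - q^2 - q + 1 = (q - 1)^2*(q + 1)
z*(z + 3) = z^2 + 3*z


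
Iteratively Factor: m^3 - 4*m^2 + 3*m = (m - 1)*(m^2 - 3*m) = (m - 3)*(m - 1)*(m)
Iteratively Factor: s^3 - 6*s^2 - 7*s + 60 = (s - 4)*(s^2 - 2*s - 15) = (s - 4)*(s + 3)*(s - 5)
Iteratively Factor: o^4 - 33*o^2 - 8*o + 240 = (o - 5)*(o^3 + 5*o^2 - 8*o - 48) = (o - 5)*(o - 3)*(o^2 + 8*o + 16) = (o - 5)*(o - 3)*(o + 4)*(o + 4)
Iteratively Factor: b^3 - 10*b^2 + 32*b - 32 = (b - 4)*(b^2 - 6*b + 8) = (b - 4)*(b - 2)*(b - 4)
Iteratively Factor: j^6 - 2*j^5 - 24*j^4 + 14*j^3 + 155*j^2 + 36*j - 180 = (j + 2)*(j^5 - 4*j^4 - 16*j^3 + 46*j^2 + 63*j - 90) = (j + 2)*(j + 3)*(j^4 - 7*j^3 + 5*j^2 + 31*j - 30) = (j - 5)*(j + 2)*(j + 3)*(j^3 - 2*j^2 - 5*j + 6) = (j - 5)*(j - 1)*(j + 2)*(j + 3)*(j^2 - j - 6) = (j - 5)*(j - 3)*(j - 1)*(j + 2)*(j + 3)*(j + 2)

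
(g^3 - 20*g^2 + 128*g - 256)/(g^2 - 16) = (g^2 - 16*g + 64)/(g + 4)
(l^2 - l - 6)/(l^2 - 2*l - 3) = (l + 2)/(l + 1)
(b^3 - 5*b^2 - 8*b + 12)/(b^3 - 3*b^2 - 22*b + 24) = (b + 2)/(b + 4)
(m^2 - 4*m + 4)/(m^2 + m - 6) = (m - 2)/(m + 3)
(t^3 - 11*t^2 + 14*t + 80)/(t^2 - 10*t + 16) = (t^2 - 3*t - 10)/(t - 2)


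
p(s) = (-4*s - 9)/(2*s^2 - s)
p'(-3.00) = -0.10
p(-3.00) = 0.14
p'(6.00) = 0.11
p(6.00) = -0.50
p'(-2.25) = -0.32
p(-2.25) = 0.00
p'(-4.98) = 0.00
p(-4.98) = 0.20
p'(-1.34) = -1.76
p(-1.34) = -0.74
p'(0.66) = 409.03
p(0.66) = -55.11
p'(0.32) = 251.62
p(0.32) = 89.24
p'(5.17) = 0.17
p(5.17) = -0.61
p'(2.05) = 2.44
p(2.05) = -2.71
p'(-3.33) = -0.06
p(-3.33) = 0.17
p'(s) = (1 - 4*s)*(-4*s - 9)/(2*s^2 - s)^2 - 4/(2*s^2 - s)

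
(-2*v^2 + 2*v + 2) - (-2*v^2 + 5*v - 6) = 8 - 3*v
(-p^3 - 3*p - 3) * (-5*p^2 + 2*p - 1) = 5*p^5 - 2*p^4 + 16*p^3 + 9*p^2 - 3*p + 3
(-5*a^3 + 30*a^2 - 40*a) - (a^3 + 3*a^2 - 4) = -6*a^3 + 27*a^2 - 40*a + 4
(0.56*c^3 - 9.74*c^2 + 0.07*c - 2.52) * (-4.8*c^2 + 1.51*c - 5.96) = -2.688*c^5 + 47.5976*c^4 - 18.381*c^3 + 70.2521*c^2 - 4.2224*c + 15.0192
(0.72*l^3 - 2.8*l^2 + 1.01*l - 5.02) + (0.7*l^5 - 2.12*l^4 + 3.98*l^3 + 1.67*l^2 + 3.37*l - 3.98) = 0.7*l^5 - 2.12*l^4 + 4.7*l^3 - 1.13*l^2 + 4.38*l - 9.0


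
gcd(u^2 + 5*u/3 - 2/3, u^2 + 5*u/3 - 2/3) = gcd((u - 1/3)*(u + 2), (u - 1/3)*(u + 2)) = u^2 + 5*u/3 - 2/3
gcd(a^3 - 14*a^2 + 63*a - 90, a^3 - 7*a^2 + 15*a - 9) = a - 3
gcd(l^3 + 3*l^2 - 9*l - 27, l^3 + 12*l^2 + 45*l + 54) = l^2 + 6*l + 9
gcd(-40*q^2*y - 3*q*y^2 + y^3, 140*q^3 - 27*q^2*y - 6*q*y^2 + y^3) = 5*q + y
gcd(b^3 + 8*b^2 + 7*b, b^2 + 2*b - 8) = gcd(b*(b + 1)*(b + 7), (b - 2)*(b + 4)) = 1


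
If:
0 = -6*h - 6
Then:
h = -1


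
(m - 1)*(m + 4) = m^2 + 3*m - 4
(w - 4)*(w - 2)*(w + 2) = w^3 - 4*w^2 - 4*w + 16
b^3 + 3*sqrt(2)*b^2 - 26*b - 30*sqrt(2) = (b - 3*sqrt(2))*(b + sqrt(2))*(b + 5*sqrt(2))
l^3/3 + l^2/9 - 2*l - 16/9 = (l/3 + 1/3)*(l - 8/3)*(l + 2)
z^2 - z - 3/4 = (z - 3/2)*(z + 1/2)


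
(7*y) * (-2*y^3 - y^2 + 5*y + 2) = -14*y^4 - 7*y^3 + 35*y^2 + 14*y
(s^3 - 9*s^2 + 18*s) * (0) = 0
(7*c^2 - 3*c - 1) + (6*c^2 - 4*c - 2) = 13*c^2 - 7*c - 3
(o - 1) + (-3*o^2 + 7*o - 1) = -3*o^2 + 8*o - 2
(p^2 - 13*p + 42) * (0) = 0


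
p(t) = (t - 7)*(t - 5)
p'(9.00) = 6.00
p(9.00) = 8.00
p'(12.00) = 12.00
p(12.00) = 35.00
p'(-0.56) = -13.12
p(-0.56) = 42.03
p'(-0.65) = -13.30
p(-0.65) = 43.22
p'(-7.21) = -26.42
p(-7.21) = 173.50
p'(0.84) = -10.32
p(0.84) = 25.63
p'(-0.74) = -13.48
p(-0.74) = 44.43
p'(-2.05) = -16.10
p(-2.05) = 63.80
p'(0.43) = -11.14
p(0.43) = 30.02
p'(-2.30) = -16.60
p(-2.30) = 67.89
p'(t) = 2*t - 12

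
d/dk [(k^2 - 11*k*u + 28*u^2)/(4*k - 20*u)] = (k^2 - 10*k*u + 27*u^2)/(4*(k^2 - 10*k*u + 25*u^2))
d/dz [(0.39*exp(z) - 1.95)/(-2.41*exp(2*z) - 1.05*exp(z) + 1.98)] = (0.9399*exp(2*z) - 9.399*exp(z) - 1.2753)*exp(z)/(5.8081*exp(4*z) + 5.061*exp(3*z) - 8.4411*exp(2*z) - 4.158*exp(z) + 3.9204)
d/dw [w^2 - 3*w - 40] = 2*w - 3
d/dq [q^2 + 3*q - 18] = 2*q + 3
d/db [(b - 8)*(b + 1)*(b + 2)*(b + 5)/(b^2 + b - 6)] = (2*b^5 + 3*b^4 - 24*b^3 + 79*b^2 + 724*b + 836)/(b^4 + 2*b^3 - 11*b^2 - 12*b + 36)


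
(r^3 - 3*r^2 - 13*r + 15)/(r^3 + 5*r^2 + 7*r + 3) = (r^2 - 6*r + 5)/(r^2 + 2*r + 1)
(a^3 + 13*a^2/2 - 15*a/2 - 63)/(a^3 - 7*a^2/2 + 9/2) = (2*a^2 + 19*a + 42)/(2*a^2 - a - 3)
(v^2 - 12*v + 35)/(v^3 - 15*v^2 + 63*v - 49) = (v - 5)/(v^2 - 8*v + 7)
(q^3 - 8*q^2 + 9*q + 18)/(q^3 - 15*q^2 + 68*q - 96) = (q^2 - 5*q - 6)/(q^2 - 12*q + 32)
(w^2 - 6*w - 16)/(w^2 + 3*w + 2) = (w - 8)/(w + 1)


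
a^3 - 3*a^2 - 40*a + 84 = (a - 7)*(a - 2)*(a + 6)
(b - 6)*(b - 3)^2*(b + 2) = b^4 - 10*b^3 + 21*b^2 + 36*b - 108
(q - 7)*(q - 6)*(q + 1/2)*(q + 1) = q^4 - 23*q^3/2 + 23*q^2 + 113*q/2 + 21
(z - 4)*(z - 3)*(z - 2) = z^3 - 9*z^2 + 26*z - 24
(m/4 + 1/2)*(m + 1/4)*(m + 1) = m^3/4 + 13*m^2/16 + 11*m/16 + 1/8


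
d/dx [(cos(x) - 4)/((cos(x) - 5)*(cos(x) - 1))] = (cos(x)^2 - 8*cos(x) + 19)*sin(x)/((cos(x) - 5)^2*(cos(x) - 1)^2)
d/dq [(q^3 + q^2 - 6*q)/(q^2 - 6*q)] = q*(q - 12)/(q^2 - 12*q + 36)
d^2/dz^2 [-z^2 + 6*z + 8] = -2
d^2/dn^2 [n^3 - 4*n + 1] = 6*n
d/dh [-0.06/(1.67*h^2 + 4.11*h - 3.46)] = (0.2004*h + 0.2466)/(1.67*h^2 + 4.11*h - 3.46)^2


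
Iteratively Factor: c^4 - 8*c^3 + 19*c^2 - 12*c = (c)*(c^3 - 8*c^2 + 19*c - 12) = c*(c - 1)*(c^2 - 7*c + 12) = c*(c - 4)*(c - 1)*(c - 3)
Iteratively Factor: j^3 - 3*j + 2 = (j + 2)*(j^2 - 2*j + 1) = (j - 1)*(j + 2)*(j - 1)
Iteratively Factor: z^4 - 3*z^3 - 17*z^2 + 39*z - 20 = (z - 1)*(z^3 - 2*z^2 - 19*z + 20) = (z - 1)^2*(z^2 - z - 20) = (z - 5)*(z - 1)^2*(z + 4)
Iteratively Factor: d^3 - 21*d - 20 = (d + 4)*(d^2 - 4*d - 5) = (d + 1)*(d + 4)*(d - 5)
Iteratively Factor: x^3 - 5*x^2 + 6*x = (x)*(x^2 - 5*x + 6) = x*(x - 2)*(x - 3)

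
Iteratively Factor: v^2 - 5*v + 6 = (v - 3)*(v - 2)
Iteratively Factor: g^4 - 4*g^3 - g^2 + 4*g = (g - 4)*(g^3 - g) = (g - 4)*(g - 1)*(g^2 + g) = (g - 4)*(g - 1)*(g + 1)*(g)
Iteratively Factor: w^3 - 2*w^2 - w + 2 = (w - 2)*(w^2 - 1) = (w - 2)*(w + 1)*(w - 1)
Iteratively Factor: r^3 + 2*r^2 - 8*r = (r)*(r^2 + 2*r - 8) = r*(r - 2)*(r + 4)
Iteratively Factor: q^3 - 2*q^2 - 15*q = (q - 5)*(q^2 + 3*q) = q*(q - 5)*(q + 3)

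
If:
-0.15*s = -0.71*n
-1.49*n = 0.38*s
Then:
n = 0.00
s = 0.00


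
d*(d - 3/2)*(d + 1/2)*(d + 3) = d^4 + 2*d^3 - 15*d^2/4 - 9*d/4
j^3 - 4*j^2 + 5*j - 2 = (j - 2)*(j - 1)^2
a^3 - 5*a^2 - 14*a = a*(a - 7)*(a + 2)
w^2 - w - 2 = (w - 2)*(w + 1)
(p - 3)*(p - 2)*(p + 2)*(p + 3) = p^4 - 13*p^2 + 36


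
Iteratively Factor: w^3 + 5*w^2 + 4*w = (w + 4)*(w^2 + w) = w*(w + 4)*(w + 1)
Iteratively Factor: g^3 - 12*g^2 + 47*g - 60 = (g - 4)*(g^2 - 8*g + 15) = (g - 4)*(g - 3)*(g - 5)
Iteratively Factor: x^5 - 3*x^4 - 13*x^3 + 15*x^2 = (x)*(x^4 - 3*x^3 - 13*x^2 + 15*x) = x*(x + 3)*(x^3 - 6*x^2 + 5*x) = x*(x - 1)*(x + 3)*(x^2 - 5*x) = x*(x - 5)*(x - 1)*(x + 3)*(x)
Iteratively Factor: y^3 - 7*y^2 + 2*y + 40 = (y - 5)*(y^2 - 2*y - 8) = (y - 5)*(y - 4)*(y + 2)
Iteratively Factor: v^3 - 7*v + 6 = (v - 1)*(v^2 + v - 6) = (v - 2)*(v - 1)*(v + 3)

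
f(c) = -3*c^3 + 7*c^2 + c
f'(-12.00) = -1463.00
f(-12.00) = 6180.00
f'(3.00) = -38.00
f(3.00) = -15.00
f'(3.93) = -82.98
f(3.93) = -70.05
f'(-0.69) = -12.94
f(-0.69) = 3.63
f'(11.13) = -958.07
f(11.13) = -3257.98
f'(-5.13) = -307.67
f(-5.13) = 584.11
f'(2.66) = -25.44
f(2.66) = -4.27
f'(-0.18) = -1.81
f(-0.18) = 0.06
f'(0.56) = 6.02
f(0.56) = 2.23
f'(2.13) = -10.01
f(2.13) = 4.90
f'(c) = -9*c^2 + 14*c + 1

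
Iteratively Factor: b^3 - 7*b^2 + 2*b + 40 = (b - 5)*(b^2 - 2*b - 8) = (b - 5)*(b + 2)*(b - 4)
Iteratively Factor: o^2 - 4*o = (o)*(o - 4)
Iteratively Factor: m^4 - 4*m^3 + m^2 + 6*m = (m)*(m^3 - 4*m^2 + m + 6) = m*(m - 2)*(m^2 - 2*m - 3) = m*(m - 2)*(m + 1)*(m - 3)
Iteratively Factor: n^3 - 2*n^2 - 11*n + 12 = (n - 4)*(n^2 + 2*n - 3) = (n - 4)*(n - 1)*(n + 3)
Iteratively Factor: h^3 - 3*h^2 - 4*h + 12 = (h - 3)*(h^2 - 4) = (h - 3)*(h + 2)*(h - 2)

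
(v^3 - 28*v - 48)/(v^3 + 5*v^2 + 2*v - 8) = (v - 6)/(v - 1)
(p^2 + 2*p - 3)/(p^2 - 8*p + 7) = (p + 3)/(p - 7)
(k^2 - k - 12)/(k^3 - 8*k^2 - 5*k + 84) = 1/(k - 7)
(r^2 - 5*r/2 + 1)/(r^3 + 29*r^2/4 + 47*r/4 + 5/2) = 2*(2*r^2 - 5*r + 2)/(4*r^3 + 29*r^2 + 47*r + 10)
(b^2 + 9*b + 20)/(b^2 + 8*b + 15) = (b + 4)/(b + 3)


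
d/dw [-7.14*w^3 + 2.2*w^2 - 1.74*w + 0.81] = -21.42*w^2 + 4.4*w - 1.74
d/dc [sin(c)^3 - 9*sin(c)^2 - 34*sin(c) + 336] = (3*sin(c)^2 - 18*sin(c) - 34)*cos(c)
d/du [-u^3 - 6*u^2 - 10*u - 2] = -3*u^2 - 12*u - 10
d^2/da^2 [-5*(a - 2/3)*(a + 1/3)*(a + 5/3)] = -30*a - 40/3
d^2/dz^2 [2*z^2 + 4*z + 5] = 4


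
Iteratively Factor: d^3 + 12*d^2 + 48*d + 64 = (d + 4)*(d^2 + 8*d + 16) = (d + 4)^2*(d + 4)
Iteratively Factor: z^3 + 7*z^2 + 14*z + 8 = (z + 4)*(z^2 + 3*z + 2) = (z + 1)*(z + 4)*(z + 2)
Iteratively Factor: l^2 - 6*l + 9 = (l - 3)*(l - 3)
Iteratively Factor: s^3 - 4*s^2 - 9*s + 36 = (s + 3)*(s^2 - 7*s + 12) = (s - 4)*(s + 3)*(s - 3)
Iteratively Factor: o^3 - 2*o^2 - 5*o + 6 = (o - 1)*(o^2 - o - 6) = (o - 1)*(o + 2)*(o - 3)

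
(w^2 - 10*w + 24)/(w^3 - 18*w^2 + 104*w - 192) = 1/(w - 8)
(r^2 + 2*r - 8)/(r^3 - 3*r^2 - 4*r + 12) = (r + 4)/(r^2 - r - 6)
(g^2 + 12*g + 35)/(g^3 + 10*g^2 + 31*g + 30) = (g + 7)/(g^2 + 5*g + 6)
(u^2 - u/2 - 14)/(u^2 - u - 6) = (-u^2 + u/2 + 14)/(-u^2 + u + 6)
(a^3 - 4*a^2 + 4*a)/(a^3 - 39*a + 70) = a*(a - 2)/(a^2 + 2*a - 35)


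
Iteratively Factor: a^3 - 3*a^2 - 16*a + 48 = (a - 4)*(a^2 + a - 12) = (a - 4)*(a + 4)*(a - 3)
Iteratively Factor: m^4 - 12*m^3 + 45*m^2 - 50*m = (m - 2)*(m^3 - 10*m^2 + 25*m) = m*(m - 2)*(m^2 - 10*m + 25) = m*(m - 5)*(m - 2)*(m - 5)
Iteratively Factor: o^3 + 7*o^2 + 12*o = (o + 4)*(o^2 + 3*o) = (o + 3)*(o + 4)*(o)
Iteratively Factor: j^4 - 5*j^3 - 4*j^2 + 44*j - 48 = (j + 3)*(j^3 - 8*j^2 + 20*j - 16) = (j - 4)*(j + 3)*(j^2 - 4*j + 4) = (j - 4)*(j - 2)*(j + 3)*(j - 2)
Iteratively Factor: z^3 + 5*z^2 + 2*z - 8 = (z - 1)*(z^2 + 6*z + 8) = (z - 1)*(z + 4)*(z + 2)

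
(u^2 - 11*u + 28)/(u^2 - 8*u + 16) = (u - 7)/(u - 4)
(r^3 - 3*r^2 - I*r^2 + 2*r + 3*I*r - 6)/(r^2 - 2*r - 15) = (r^3 - r^2*(3 + I) + r*(2 + 3*I) - 6)/(r^2 - 2*r - 15)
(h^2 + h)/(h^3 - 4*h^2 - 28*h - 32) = h*(h + 1)/(h^3 - 4*h^2 - 28*h - 32)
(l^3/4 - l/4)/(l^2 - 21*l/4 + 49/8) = 2*l*(l^2 - 1)/(8*l^2 - 42*l + 49)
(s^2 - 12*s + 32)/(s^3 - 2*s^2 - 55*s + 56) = (s - 4)/(s^2 + 6*s - 7)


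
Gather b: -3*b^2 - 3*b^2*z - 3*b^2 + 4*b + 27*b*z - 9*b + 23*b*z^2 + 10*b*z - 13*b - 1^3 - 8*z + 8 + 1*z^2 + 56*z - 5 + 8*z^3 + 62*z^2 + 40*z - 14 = b^2*(-3*z - 6) + b*(23*z^2 + 37*z - 18) + 8*z^3 + 63*z^2 + 88*z - 12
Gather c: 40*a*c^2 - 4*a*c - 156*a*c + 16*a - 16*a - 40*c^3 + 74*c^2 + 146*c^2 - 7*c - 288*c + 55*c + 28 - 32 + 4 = -40*c^3 + c^2*(40*a + 220) + c*(-160*a - 240)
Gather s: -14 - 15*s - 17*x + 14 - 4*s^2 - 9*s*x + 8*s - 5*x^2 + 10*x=-4*s^2 + s*(-9*x - 7) - 5*x^2 - 7*x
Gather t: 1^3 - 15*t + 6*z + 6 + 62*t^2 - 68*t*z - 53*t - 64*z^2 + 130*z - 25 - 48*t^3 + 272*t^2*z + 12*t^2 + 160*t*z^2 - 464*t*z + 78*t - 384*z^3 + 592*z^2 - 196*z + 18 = -48*t^3 + t^2*(272*z + 74) + t*(160*z^2 - 532*z + 10) - 384*z^3 + 528*z^2 - 60*z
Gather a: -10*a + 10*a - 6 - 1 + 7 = 0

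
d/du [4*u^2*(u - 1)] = 4*u*(3*u - 2)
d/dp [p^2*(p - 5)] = p*(3*p - 10)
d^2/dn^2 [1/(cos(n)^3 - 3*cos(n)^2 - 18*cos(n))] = 3*(-6*(sin(n)^2 + 2*cos(n) + 5)^2*sin(n)^2 + (sin(n)^2 + 3*cos(n) + 17)*(-23*cos(n) - 8*cos(2*n) + 3*cos(3*n))*cos(n)/4)/((sin(n)^2 + 3*cos(n) + 17)^3*cos(n)^3)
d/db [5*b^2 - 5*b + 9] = 10*b - 5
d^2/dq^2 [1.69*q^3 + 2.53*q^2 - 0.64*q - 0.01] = 10.14*q + 5.06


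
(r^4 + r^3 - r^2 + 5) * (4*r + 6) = 4*r^5 + 10*r^4 + 2*r^3 - 6*r^2 + 20*r + 30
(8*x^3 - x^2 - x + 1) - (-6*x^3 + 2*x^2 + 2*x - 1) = 14*x^3 - 3*x^2 - 3*x + 2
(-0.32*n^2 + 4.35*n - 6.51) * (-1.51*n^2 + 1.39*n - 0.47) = 0.4832*n^4 - 7.0133*n^3 + 16.027*n^2 - 11.0934*n + 3.0597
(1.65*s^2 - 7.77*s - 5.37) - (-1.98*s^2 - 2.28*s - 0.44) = 3.63*s^2 - 5.49*s - 4.93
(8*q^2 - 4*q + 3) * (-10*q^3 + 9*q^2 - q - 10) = -80*q^5 + 112*q^4 - 74*q^3 - 49*q^2 + 37*q - 30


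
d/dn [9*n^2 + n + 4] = 18*n + 1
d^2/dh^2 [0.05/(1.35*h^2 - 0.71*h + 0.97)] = (-0.18225*h^2 + 0.09585*h + 0.05*(2.7*h - 0.71)*(5.4*h - 1.42) - 0.13095)/(1.35*h^2 - 0.71*h + 0.97)^3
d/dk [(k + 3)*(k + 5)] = 2*k + 8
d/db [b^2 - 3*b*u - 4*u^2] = 2*b - 3*u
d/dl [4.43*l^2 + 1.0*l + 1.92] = 8.86*l + 1.0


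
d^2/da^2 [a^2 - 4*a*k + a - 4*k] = 2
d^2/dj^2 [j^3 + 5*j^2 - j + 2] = 6*j + 10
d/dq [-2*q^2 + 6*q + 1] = 6 - 4*q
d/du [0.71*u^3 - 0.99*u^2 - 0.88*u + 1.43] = 2.13*u^2 - 1.98*u - 0.88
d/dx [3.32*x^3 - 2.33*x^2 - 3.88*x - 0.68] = 9.96*x^2 - 4.66*x - 3.88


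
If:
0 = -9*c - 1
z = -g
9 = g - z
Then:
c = -1/9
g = 9/2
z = -9/2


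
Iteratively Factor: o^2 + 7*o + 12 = (o + 3)*(o + 4)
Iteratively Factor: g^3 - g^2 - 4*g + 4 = (g + 2)*(g^2 - 3*g + 2) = (g - 1)*(g + 2)*(g - 2)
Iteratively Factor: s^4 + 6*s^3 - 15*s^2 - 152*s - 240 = (s + 4)*(s^3 + 2*s^2 - 23*s - 60) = (s - 5)*(s + 4)*(s^2 + 7*s + 12) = (s - 5)*(s + 4)^2*(s + 3)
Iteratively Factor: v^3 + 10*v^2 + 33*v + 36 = (v + 4)*(v^2 + 6*v + 9) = (v + 3)*(v + 4)*(v + 3)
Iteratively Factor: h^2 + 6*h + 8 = (h + 4)*(h + 2)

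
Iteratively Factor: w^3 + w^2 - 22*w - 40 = (w - 5)*(w^2 + 6*w + 8) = (w - 5)*(w + 4)*(w + 2)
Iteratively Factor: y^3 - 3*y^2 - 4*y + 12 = (y - 2)*(y^2 - y - 6) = (y - 2)*(y + 2)*(y - 3)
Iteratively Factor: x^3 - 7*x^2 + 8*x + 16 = (x + 1)*(x^2 - 8*x + 16) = (x - 4)*(x + 1)*(x - 4)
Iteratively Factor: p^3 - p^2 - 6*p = (p)*(p^2 - p - 6) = p*(p - 3)*(p + 2)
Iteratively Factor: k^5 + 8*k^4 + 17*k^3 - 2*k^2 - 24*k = (k)*(k^4 + 8*k^3 + 17*k^2 - 2*k - 24) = k*(k + 4)*(k^3 + 4*k^2 + k - 6) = k*(k - 1)*(k + 4)*(k^2 + 5*k + 6) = k*(k - 1)*(k + 2)*(k + 4)*(k + 3)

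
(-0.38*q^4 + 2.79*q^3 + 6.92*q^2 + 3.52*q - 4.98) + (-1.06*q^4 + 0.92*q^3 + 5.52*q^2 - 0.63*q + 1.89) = -1.44*q^4 + 3.71*q^3 + 12.44*q^2 + 2.89*q - 3.09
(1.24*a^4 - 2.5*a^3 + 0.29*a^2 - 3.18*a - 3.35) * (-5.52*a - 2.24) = -6.8448*a^5 + 11.0224*a^4 + 3.9992*a^3 + 16.904*a^2 + 25.6152*a + 7.504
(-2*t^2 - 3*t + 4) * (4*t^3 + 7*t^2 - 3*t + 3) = -8*t^5 - 26*t^4 + t^3 + 31*t^2 - 21*t + 12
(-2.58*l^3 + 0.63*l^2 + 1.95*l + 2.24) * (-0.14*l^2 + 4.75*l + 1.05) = 0.3612*l^5 - 12.3432*l^4 + 0.0105000000000001*l^3 + 9.6104*l^2 + 12.6875*l + 2.352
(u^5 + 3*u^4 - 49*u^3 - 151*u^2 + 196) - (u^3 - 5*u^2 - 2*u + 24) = u^5 + 3*u^4 - 50*u^3 - 146*u^2 + 2*u + 172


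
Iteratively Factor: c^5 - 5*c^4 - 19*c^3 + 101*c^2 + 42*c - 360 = (c - 3)*(c^4 - 2*c^3 - 25*c^2 + 26*c + 120) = (c - 3)*(c + 4)*(c^3 - 6*c^2 - c + 30) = (c - 3)^2*(c + 4)*(c^2 - 3*c - 10) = (c - 3)^2*(c + 2)*(c + 4)*(c - 5)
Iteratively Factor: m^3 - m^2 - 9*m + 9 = (m - 1)*(m^2 - 9) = (m - 3)*(m - 1)*(m + 3)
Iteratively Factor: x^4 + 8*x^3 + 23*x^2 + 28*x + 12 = (x + 2)*(x^3 + 6*x^2 + 11*x + 6) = (x + 1)*(x + 2)*(x^2 + 5*x + 6) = (x + 1)*(x + 2)^2*(x + 3)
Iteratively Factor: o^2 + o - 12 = (o - 3)*(o + 4)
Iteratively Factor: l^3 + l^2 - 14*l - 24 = (l + 3)*(l^2 - 2*l - 8) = (l + 2)*(l + 3)*(l - 4)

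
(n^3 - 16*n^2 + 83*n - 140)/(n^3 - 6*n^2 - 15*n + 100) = (n^2 - 11*n + 28)/(n^2 - n - 20)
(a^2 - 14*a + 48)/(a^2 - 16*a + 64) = (a - 6)/(a - 8)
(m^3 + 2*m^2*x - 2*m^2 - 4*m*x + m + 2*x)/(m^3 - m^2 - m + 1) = (m + 2*x)/(m + 1)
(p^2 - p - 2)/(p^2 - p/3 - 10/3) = 3*(p + 1)/(3*p + 5)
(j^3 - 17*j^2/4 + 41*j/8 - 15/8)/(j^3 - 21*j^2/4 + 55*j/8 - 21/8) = (2*j - 5)/(2*j - 7)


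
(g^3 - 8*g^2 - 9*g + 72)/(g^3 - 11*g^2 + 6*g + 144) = (g - 3)/(g - 6)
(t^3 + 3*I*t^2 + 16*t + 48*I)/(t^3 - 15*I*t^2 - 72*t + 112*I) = (t^2 + 7*I*t - 12)/(t^2 - 11*I*t - 28)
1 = 1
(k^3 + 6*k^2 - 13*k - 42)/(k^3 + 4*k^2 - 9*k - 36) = (k^2 + 9*k + 14)/(k^2 + 7*k + 12)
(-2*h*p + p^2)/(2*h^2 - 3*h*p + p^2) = p/(-h + p)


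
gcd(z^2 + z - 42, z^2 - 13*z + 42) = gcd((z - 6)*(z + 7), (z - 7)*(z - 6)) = z - 6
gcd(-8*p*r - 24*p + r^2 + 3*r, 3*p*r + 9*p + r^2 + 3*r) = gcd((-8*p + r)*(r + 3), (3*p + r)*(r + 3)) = r + 3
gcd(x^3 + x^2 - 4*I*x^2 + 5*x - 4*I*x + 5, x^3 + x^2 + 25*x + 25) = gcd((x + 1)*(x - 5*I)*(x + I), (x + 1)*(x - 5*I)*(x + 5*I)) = x^2 + x*(1 - 5*I) - 5*I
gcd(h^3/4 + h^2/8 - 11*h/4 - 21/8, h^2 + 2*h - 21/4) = 1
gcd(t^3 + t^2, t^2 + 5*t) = t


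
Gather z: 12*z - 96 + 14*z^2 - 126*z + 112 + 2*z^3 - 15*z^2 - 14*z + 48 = 2*z^3 - z^2 - 128*z + 64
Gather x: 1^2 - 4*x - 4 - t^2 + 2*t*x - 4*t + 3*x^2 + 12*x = -t^2 - 4*t + 3*x^2 + x*(2*t + 8) - 3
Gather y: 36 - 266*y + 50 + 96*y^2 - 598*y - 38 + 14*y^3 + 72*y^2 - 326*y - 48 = 14*y^3 + 168*y^2 - 1190*y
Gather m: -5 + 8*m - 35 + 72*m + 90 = 80*m + 50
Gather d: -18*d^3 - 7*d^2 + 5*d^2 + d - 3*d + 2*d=-18*d^3 - 2*d^2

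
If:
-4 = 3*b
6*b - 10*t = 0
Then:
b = -4/3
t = -4/5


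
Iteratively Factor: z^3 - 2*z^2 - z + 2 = (z - 1)*(z^2 - z - 2) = (z - 1)*(z + 1)*(z - 2)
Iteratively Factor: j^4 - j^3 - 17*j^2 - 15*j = (j - 5)*(j^3 + 4*j^2 + 3*j) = (j - 5)*(j + 1)*(j^2 + 3*j) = j*(j - 5)*(j + 1)*(j + 3)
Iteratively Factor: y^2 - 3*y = (y - 3)*(y)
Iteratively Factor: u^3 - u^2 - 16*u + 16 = (u - 4)*(u^2 + 3*u - 4) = (u - 4)*(u - 1)*(u + 4)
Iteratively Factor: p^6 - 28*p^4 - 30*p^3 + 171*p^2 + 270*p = (p + 3)*(p^5 - 3*p^4 - 19*p^3 + 27*p^2 + 90*p) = (p + 2)*(p + 3)*(p^4 - 5*p^3 - 9*p^2 + 45*p) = (p + 2)*(p + 3)^2*(p^3 - 8*p^2 + 15*p) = p*(p + 2)*(p + 3)^2*(p^2 - 8*p + 15) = p*(p - 5)*(p + 2)*(p + 3)^2*(p - 3)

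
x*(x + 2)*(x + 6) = x^3 + 8*x^2 + 12*x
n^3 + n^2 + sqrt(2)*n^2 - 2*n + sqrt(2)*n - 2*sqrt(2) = (n - 1)*(n + 2)*(n + sqrt(2))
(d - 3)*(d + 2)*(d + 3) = d^3 + 2*d^2 - 9*d - 18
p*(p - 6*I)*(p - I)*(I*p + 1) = I*p^4 + 8*p^3 - 13*I*p^2 - 6*p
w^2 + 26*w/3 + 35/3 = (w + 5/3)*(w + 7)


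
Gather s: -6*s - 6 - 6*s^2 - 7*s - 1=-6*s^2 - 13*s - 7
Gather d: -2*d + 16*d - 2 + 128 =14*d + 126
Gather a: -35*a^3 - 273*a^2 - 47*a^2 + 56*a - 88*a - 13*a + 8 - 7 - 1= -35*a^3 - 320*a^2 - 45*a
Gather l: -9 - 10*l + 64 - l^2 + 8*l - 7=-l^2 - 2*l + 48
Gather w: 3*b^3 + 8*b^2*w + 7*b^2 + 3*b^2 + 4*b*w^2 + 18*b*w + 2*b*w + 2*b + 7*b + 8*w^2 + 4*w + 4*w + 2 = 3*b^3 + 10*b^2 + 9*b + w^2*(4*b + 8) + w*(8*b^2 + 20*b + 8) + 2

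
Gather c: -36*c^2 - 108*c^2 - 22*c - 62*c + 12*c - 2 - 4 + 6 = -144*c^2 - 72*c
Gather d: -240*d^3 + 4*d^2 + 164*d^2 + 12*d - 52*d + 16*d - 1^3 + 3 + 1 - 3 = -240*d^3 + 168*d^2 - 24*d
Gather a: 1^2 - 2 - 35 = -36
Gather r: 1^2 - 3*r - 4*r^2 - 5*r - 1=-4*r^2 - 8*r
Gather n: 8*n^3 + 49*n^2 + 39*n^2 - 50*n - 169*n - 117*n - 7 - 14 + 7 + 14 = 8*n^3 + 88*n^2 - 336*n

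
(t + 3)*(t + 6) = t^2 + 9*t + 18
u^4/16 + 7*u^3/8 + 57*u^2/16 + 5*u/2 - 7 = (u/4 + 1)^2*(u - 1)*(u + 7)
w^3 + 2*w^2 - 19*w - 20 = (w - 4)*(w + 1)*(w + 5)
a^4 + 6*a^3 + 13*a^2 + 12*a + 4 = (a + 1)^2*(a + 2)^2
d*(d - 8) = d^2 - 8*d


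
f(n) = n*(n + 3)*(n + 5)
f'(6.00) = 219.00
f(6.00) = 594.00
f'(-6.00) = 27.00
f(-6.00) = -18.00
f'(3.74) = 116.80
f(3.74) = 220.31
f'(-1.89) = -4.52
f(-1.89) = -6.52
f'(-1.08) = 1.22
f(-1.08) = -8.13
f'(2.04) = 60.12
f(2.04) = 72.38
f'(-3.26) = -5.28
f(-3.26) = 1.47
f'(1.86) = 55.14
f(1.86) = 62.01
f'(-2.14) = -5.50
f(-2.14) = -5.26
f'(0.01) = 15.16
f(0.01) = 0.15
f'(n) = n*(n + 3) + n*(n + 5) + (n + 3)*(n + 5)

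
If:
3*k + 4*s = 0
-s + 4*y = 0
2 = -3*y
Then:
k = 32/9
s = -8/3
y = -2/3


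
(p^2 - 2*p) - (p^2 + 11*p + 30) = -13*p - 30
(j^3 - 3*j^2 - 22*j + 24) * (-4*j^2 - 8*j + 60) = -4*j^5 + 4*j^4 + 172*j^3 - 100*j^2 - 1512*j + 1440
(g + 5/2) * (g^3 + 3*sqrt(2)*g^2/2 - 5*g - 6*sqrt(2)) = g^4 + 3*sqrt(2)*g^3/2 + 5*g^3/2 - 5*g^2 + 15*sqrt(2)*g^2/4 - 25*g/2 - 6*sqrt(2)*g - 15*sqrt(2)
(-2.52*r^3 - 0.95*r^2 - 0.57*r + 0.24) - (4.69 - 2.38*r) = -2.52*r^3 - 0.95*r^2 + 1.81*r - 4.45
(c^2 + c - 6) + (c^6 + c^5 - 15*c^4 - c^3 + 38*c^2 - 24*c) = c^6 + c^5 - 15*c^4 - c^3 + 39*c^2 - 23*c - 6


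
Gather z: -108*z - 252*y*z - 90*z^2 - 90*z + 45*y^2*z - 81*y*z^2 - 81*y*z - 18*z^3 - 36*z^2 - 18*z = -18*z^3 + z^2*(-81*y - 126) + z*(45*y^2 - 333*y - 216)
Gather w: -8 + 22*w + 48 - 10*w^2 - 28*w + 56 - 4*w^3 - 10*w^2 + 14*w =-4*w^3 - 20*w^2 + 8*w + 96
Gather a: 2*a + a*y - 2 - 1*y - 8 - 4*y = a*(y + 2) - 5*y - 10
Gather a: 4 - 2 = 2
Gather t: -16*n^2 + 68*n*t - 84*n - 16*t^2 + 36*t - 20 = -16*n^2 - 84*n - 16*t^2 + t*(68*n + 36) - 20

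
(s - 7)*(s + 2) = s^2 - 5*s - 14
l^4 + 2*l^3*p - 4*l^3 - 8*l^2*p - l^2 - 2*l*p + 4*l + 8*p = (l - 4)*(l - 1)*(l + 1)*(l + 2*p)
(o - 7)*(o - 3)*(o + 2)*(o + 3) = o^4 - 5*o^3 - 23*o^2 + 45*o + 126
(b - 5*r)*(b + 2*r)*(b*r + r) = b^3*r - 3*b^2*r^2 + b^2*r - 10*b*r^3 - 3*b*r^2 - 10*r^3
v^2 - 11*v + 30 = (v - 6)*(v - 5)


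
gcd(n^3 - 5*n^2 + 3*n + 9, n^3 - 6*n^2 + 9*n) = n^2 - 6*n + 9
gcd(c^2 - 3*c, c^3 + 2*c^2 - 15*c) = c^2 - 3*c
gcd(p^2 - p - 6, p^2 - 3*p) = p - 3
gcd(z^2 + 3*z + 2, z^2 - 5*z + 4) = 1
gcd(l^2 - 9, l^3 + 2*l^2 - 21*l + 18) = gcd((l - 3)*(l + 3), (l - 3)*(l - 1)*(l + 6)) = l - 3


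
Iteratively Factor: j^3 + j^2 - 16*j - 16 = (j + 4)*(j^2 - 3*j - 4) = (j + 1)*(j + 4)*(j - 4)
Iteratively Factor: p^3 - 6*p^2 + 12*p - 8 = (p - 2)*(p^2 - 4*p + 4) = (p - 2)^2*(p - 2)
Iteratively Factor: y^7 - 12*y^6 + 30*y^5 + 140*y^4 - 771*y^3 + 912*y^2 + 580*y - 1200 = (y - 2)*(y^6 - 10*y^5 + 10*y^4 + 160*y^3 - 451*y^2 + 10*y + 600) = (y - 2)^2*(y^5 - 8*y^4 - 6*y^3 + 148*y^2 - 155*y - 300) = (y - 2)^2*(y + 1)*(y^4 - 9*y^3 + 3*y^2 + 145*y - 300) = (y - 5)*(y - 2)^2*(y + 1)*(y^3 - 4*y^2 - 17*y + 60) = (y - 5)*(y - 2)^2*(y + 1)*(y + 4)*(y^2 - 8*y + 15) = (y - 5)*(y - 3)*(y - 2)^2*(y + 1)*(y + 4)*(y - 5)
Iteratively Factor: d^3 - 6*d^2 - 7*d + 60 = (d - 5)*(d^2 - d - 12) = (d - 5)*(d - 4)*(d + 3)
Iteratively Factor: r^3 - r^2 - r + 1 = (r - 1)*(r^2 - 1) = (r - 1)^2*(r + 1)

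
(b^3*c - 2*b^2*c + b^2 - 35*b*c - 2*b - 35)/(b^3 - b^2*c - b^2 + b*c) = (b^3*c - 2*b^2*c + b^2 - 35*b*c - 2*b - 35)/(b*(b^2 - b*c - b + c))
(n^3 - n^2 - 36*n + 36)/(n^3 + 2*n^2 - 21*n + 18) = (n - 6)/(n - 3)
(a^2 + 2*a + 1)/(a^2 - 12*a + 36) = (a^2 + 2*a + 1)/(a^2 - 12*a + 36)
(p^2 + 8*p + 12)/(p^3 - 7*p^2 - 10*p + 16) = (p + 6)/(p^2 - 9*p + 8)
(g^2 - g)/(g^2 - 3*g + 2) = g/(g - 2)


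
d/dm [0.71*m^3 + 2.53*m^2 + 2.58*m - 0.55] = 2.13*m^2 + 5.06*m + 2.58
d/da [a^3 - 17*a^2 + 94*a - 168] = 3*a^2 - 34*a + 94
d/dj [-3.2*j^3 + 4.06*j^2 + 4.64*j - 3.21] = -9.6*j^2 + 8.12*j + 4.64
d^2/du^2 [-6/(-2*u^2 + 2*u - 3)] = 24*(-2*u^2 + 2*u + 2*(2*u - 1)^2 - 3)/(2*u^2 - 2*u + 3)^3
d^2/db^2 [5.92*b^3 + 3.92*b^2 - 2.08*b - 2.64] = 35.52*b + 7.84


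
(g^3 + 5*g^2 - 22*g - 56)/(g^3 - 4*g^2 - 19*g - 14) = (g^2 + 3*g - 28)/(g^2 - 6*g - 7)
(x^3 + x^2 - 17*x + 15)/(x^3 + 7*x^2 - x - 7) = (x^2 + 2*x - 15)/(x^2 + 8*x + 7)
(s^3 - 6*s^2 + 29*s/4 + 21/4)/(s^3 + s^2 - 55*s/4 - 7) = (s - 3)/(s + 4)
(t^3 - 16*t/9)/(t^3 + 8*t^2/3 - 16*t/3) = (t + 4/3)/(t + 4)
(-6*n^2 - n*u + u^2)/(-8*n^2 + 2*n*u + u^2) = (-6*n^2 - n*u + u^2)/(-8*n^2 + 2*n*u + u^2)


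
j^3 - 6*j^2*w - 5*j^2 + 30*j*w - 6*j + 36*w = (j - 6)*(j + 1)*(j - 6*w)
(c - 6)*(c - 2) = c^2 - 8*c + 12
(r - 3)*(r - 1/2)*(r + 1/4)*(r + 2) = r^4 - 5*r^3/4 - 47*r^2/8 + 13*r/8 + 3/4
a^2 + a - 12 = (a - 3)*(a + 4)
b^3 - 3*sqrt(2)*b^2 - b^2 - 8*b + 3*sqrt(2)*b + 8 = (b - 1)*(b - 4*sqrt(2))*(b + sqrt(2))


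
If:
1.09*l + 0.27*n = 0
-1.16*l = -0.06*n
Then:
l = 0.00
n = 0.00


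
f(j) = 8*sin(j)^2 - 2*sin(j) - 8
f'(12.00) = -8.93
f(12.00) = -4.62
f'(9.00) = -4.19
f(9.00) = -7.47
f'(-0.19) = -4.93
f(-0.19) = -7.34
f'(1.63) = -0.83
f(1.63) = -2.02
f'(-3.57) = -4.23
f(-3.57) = -7.45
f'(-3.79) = -6.11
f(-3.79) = -6.29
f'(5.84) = -8.01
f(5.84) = -5.67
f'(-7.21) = -8.88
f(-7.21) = -1.28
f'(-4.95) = 3.19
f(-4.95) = -2.39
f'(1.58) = -0.13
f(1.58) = -2.00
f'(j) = 16*sin(j)*cos(j) - 2*cos(j)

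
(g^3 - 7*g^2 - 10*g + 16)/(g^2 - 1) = (g^2 - 6*g - 16)/(g + 1)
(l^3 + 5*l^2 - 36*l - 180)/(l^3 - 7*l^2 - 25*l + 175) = (l^2 - 36)/(l^2 - 12*l + 35)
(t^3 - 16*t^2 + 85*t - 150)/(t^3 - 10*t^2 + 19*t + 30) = (t - 5)/(t + 1)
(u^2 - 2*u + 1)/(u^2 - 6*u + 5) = (u - 1)/(u - 5)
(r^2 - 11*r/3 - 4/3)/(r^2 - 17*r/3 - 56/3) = (-3*r^2 + 11*r + 4)/(-3*r^2 + 17*r + 56)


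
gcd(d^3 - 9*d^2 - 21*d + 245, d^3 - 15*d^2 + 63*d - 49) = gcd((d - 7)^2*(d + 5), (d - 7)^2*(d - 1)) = d^2 - 14*d + 49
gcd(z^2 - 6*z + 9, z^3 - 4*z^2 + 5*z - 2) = 1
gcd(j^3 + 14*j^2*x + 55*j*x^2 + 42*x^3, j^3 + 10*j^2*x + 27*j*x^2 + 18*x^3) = j^2 + 7*j*x + 6*x^2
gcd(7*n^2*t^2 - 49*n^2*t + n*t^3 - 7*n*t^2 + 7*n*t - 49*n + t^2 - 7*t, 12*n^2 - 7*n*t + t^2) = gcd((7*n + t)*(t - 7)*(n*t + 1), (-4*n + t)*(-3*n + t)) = 1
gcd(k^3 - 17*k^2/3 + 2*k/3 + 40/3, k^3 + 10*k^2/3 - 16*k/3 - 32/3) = k^2 - 2*k/3 - 8/3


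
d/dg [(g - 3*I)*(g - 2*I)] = 2*g - 5*I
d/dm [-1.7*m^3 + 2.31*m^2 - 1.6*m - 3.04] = -5.1*m^2 + 4.62*m - 1.6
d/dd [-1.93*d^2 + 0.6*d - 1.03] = 0.6 - 3.86*d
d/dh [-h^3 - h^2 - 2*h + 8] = -3*h^2 - 2*h - 2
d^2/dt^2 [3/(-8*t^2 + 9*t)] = 6*(8*t*(8*t - 9) - (16*t - 9)^2)/(t^3*(8*t - 9)^3)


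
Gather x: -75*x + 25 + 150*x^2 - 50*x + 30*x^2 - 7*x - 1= 180*x^2 - 132*x + 24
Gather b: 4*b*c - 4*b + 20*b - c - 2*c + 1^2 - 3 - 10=b*(4*c + 16) - 3*c - 12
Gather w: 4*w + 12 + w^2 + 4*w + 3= w^2 + 8*w + 15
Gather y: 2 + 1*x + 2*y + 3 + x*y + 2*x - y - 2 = 3*x + y*(x + 1) + 3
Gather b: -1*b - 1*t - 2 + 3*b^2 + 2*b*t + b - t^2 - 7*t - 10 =3*b^2 + 2*b*t - t^2 - 8*t - 12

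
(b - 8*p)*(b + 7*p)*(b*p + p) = b^3*p - b^2*p^2 + b^2*p - 56*b*p^3 - b*p^2 - 56*p^3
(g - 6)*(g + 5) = g^2 - g - 30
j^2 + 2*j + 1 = (j + 1)^2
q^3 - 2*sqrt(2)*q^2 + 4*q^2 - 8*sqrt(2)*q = q*(q + 4)*(q - 2*sqrt(2))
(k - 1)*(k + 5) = k^2 + 4*k - 5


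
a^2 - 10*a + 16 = (a - 8)*(a - 2)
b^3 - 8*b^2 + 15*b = b*(b - 5)*(b - 3)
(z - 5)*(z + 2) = z^2 - 3*z - 10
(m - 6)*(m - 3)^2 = m^3 - 12*m^2 + 45*m - 54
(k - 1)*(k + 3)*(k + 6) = k^3 + 8*k^2 + 9*k - 18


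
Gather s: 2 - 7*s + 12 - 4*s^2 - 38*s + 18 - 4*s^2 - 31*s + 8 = -8*s^2 - 76*s + 40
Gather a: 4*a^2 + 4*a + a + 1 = 4*a^2 + 5*a + 1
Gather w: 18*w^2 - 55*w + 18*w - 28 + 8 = 18*w^2 - 37*w - 20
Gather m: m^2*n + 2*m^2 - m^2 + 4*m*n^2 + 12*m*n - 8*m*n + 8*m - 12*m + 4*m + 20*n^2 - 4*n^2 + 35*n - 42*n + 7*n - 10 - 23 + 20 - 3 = m^2*(n + 1) + m*(4*n^2 + 4*n) + 16*n^2 - 16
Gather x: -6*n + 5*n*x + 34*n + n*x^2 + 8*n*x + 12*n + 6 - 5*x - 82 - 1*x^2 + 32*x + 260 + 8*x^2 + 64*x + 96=40*n + x^2*(n + 7) + x*(13*n + 91) + 280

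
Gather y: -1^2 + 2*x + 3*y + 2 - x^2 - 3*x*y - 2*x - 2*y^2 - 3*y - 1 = -x^2 - 3*x*y - 2*y^2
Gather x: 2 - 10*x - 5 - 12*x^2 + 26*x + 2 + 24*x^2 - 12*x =12*x^2 + 4*x - 1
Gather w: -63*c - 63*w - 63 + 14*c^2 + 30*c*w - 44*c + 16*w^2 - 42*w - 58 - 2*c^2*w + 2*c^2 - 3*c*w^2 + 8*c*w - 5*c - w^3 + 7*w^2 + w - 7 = 16*c^2 - 112*c - w^3 + w^2*(23 - 3*c) + w*(-2*c^2 + 38*c - 104) - 128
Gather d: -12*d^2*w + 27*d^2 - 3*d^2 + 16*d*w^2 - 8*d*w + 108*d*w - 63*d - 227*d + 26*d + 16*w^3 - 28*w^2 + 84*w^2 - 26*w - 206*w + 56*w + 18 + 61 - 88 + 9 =d^2*(24 - 12*w) + d*(16*w^2 + 100*w - 264) + 16*w^3 + 56*w^2 - 176*w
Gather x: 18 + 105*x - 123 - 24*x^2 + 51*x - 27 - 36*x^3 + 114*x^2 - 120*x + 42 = -36*x^3 + 90*x^2 + 36*x - 90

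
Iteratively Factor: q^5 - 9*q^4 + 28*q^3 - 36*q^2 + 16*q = (q)*(q^4 - 9*q^3 + 28*q^2 - 36*q + 16) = q*(q - 1)*(q^3 - 8*q^2 + 20*q - 16) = q*(q - 2)*(q - 1)*(q^2 - 6*q + 8) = q*(q - 2)^2*(q - 1)*(q - 4)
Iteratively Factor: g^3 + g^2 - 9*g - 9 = (g + 3)*(g^2 - 2*g - 3) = (g + 1)*(g + 3)*(g - 3)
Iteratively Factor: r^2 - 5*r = (r)*(r - 5)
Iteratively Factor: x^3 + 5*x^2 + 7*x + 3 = (x + 3)*(x^2 + 2*x + 1) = (x + 1)*(x + 3)*(x + 1)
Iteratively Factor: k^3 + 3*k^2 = (k)*(k^2 + 3*k) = k*(k + 3)*(k)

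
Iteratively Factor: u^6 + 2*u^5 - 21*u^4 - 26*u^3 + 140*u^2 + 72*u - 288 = (u + 3)*(u^5 - u^4 - 18*u^3 + 28*u^2 + 56*u - 96) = (u + 2)*(u + 3)*(u^4 - 3*u^3 - 12*u^2 + 52*u - 48) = (u - 2)*(u + 2)*(u + 3)*(u^3 - u^2 - 14*u + 24) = (u - 2)*(u + 2)*(u + 3)*(u + 4)*(u^2 - 5*u + 6) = (u - 3)*(u - 2)*(u + 2)*(u + 3)*(u + 4)*(u - 2)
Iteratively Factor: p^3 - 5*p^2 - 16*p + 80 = (p - 5)*(p^2 - 16) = (p - 5)*(p - 4)*(p + 4)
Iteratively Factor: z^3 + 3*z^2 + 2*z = (z + 1)*(z^2 + 2*z) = z*(z + 1)*(z + 2)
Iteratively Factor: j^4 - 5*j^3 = (j)*(j^3 - 5*j^2) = j*(j - 5)*(j^2) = j^2*(j - 5)*(j)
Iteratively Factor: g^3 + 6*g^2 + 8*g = (g)*(g^2 + 6*g + 8) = g*(g + 4)*(g + 2)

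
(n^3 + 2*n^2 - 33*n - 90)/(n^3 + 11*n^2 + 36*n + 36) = (n^2 - n - 30)/(n^2 + 8*n + 12)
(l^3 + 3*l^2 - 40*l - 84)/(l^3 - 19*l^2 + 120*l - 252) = (l^2 + 9*l + 14)/(l^2 - 13*l + 42)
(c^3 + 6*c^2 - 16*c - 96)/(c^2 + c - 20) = (c^2 + 10*c + 24)/(c + 5)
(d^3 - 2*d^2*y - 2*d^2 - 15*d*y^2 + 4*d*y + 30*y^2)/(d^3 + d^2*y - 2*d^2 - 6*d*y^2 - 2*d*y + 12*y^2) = (-d + 5*y)/(-d + 2*y)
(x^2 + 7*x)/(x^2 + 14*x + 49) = x/(x + 7)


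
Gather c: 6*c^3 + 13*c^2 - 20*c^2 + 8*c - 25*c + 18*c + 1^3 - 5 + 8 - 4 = 6*c^3 - 7*c^2 + c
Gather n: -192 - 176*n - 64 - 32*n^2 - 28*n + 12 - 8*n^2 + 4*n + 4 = -40*n^2 - 200*n - 240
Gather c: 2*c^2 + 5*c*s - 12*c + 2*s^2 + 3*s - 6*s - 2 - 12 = 2*c^2 + c*(5*s - 12) + 2*s^2 - 3*s - 14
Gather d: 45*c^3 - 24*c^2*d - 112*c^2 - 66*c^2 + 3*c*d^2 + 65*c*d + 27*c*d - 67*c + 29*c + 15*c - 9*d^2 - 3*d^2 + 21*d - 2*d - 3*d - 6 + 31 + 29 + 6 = 45*c^3 - 178*c^2 - 23*c + d^2*(3*c - 12) + d*(-24*c^2 + 92*c + 16) + 60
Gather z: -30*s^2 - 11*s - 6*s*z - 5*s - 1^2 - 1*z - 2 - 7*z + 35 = -30*s^2 - 16*s + z*(-6*s - 8) + 32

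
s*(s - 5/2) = s^2 - 5*s/2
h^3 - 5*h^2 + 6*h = h*(h - 3)*(h - 2)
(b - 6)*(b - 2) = b^2 - 8*b + 12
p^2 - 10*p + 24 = (p - 6)*(p - 4)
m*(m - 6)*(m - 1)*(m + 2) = m^4 - 5*m^3 - 8*m^2 + 12*m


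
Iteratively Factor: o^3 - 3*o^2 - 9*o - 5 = (o + 1)*(o^2 - 4*o - 5) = (o - 5)*(o + 1)*(o + 1)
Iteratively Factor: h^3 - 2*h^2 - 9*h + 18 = (h - 3)*(h^2 + h - 6) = (h - 3)*(h + 3)*(h - 2)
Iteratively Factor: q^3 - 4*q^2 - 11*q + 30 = (q - 2)*(q^2 - 2*q - 15) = (q - 5)*(q - 2)*(q + 3)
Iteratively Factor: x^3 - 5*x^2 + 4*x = (x - 4)*(x^2 - x) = (x - 4)*(x - 1)*(x)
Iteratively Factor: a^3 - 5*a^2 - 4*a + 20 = (a + 2)*(a^2 - 7*a + 10) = (a - 5)*(a + 2)*(a - 2)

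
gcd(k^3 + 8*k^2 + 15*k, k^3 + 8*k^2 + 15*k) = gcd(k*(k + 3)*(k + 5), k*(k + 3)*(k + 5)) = k^3 + 8*k^2 + 15*k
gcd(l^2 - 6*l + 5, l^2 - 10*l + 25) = l - 5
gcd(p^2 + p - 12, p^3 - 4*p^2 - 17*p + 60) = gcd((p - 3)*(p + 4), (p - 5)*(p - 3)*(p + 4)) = p^2 + p - 12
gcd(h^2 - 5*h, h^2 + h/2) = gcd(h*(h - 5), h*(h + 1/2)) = h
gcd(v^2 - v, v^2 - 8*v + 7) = v - 1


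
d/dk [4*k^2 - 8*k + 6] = 8*k - 8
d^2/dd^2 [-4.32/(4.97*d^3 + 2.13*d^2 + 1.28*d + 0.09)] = ((128.8224*d + 18.4032)*(4.97*d^3 + 2.13*d^2 + 1.28*d + 0.09) - 4.32*(14.91*d^2 + 4.26*d + 1.28)*(29.82*d^2 + 8.52*d + 2.56))/(4.97*d^3 + 2.13*d^2 + 1.28*d + 0.09)^3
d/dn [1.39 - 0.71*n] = -0.710000000000000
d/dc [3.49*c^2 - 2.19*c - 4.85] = 6.98*c - 2.19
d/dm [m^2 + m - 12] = 2*m + 1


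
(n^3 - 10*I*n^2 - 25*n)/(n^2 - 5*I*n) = n - 5*I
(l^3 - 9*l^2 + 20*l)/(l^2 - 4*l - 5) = l*(l - 4)/(l + 1)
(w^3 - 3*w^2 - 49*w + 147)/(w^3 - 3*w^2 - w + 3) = (w^2 - 49)/(w^2 - 1)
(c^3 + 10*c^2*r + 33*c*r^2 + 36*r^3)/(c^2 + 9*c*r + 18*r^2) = (c^2 + 7*c*r + 12*r^2)/(c + 6*r)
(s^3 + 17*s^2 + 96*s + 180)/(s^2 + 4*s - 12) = (s^2 + 11*s + 30)/(s - 2)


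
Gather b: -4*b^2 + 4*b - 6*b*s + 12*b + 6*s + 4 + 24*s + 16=-4*b^2 + b*(16 - 6*s) + 30*s + 20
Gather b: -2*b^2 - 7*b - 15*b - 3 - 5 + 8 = -2*b^2 - 22*b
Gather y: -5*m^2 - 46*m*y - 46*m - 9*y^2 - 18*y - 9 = -5*m^2 - 46*m - 9*y^2 + y*(-46*m - 18) - 9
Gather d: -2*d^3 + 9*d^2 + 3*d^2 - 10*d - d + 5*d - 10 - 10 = -2*d^3 + 12*d^2 - 6*d - 20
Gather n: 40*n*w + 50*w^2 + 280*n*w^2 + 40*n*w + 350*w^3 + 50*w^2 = n*(280*w^2 + 80*w) + 350*w^3 + 100*w^2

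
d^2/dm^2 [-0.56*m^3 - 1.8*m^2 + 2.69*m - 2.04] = -3.36*m - 3.6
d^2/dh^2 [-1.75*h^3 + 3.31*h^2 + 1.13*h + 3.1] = 6.62 - 10.5*h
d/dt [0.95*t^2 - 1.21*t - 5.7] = 1.9*t - 1.21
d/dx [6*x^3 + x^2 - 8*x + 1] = 18*x^2 + 2*x - 8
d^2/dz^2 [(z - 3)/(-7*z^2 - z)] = 2*(-49*z^3 + 441*z^2 + 63*z + 3)/(z^3*(343*z^3 + 147*z^2 + 21*z + 1))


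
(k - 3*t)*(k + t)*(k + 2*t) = k^3 - 7*k*t^2 - 6*t^3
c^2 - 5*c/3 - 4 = (c - 3)*(c + 4/3)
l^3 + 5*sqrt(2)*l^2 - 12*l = l*(l - sqrt(2))*(l + 6*sqrt(2))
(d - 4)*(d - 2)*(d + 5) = d^3 - d^2 - 22*d + 40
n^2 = n^2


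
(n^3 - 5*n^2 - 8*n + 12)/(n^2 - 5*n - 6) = (n^2 + n - 2)/(n + 1)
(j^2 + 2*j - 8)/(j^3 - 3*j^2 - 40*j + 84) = (j + 4)/(j^2 - j - 42)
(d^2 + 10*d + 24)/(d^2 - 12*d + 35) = (d^2 + 10*d + 24)/(d^2 - 12*d + 35)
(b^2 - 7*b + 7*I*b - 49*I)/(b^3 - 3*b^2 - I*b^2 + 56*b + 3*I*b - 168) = (b - 7)/(b^2 - b*(3 + 8*I) + 24*I)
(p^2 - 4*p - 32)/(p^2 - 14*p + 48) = (p + 4)/(p - 6)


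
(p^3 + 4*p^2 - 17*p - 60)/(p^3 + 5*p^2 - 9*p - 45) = (p - 4)/(p - 3)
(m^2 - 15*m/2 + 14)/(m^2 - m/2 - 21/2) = (m - 4)/(m + 3)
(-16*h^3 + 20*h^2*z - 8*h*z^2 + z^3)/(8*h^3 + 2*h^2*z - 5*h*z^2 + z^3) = (-2*h + z)/(h + z)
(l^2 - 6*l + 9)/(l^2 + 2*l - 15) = (l - 3)/(l + 5)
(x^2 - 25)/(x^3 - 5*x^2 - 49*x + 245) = (x + 5)/(x^2 - 49)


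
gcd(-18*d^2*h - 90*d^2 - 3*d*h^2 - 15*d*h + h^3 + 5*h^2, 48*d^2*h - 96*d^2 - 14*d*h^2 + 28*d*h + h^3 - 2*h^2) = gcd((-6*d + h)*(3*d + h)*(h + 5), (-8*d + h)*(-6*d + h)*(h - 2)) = 6*d - h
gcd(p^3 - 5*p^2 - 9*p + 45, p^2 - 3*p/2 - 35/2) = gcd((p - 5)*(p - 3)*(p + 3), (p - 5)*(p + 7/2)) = p - 5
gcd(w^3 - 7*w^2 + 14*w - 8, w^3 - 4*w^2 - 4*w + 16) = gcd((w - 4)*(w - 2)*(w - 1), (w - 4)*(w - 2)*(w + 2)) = w^2 - 6*w + 8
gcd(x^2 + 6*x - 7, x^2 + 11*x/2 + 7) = 1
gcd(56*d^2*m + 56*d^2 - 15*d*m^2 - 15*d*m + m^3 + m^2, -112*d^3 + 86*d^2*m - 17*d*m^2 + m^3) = 56*d^2 - 15*d*m + m^2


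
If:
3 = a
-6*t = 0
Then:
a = 3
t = 0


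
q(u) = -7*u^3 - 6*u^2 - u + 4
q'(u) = -21*u^2 - 12*u - 1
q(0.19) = 3.55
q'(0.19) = -4.04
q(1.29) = -22.30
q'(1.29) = -51.43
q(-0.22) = 4.00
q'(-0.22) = 0.62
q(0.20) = 3.50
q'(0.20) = -4.24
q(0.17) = 3.62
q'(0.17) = -3.65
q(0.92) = -7.45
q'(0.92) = -29.81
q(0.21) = 3.46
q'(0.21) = -4.45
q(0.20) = 3.50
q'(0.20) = -4.24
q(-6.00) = 1306.00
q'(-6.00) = -685.00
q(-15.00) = 22294.00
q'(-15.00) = -4546.00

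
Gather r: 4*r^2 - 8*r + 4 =4*r^2 - 8*r + 4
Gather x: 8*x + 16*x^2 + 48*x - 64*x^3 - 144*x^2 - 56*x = -64*x^3 - 128*x^2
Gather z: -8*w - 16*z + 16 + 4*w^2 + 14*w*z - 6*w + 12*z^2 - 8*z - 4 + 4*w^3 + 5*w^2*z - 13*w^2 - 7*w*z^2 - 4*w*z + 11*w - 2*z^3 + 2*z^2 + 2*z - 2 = 4*w^3 - 9*w^2 - 3*w - 2*z^3 + z^2*(14 - 7*w) + z*(5*w^2 + 10*w - 22) + 10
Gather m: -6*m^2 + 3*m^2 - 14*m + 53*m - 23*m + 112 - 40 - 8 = -3*m^2 + 16*m + 64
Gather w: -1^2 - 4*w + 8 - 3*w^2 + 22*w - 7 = -3*w^2 + 18*w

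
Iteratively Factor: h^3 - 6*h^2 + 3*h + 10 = (h + 1)*(h^2 - 7*h + 10) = (h - 2)*(h + 1)*(h - 5)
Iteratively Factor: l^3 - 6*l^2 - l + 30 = (l - 5)*(l^2 - l - 6) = (l - 5)*(l + 2)*(l - 3)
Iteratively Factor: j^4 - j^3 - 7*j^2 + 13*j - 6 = (j + 3)*(j^3 - 4*j^2 + 5*j - 2) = (j - 2)*(j + 3)*(j^2 - 2*j + 1) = (j - 2)*(j - 1)*(j + 3)*(j - 1)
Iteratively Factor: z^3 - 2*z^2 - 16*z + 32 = (z + 4)*(z^2 - 6*z + 8) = (z - 4)*(z + 4)*(z - 2)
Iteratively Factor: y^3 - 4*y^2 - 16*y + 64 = (y - 4)*(y^2 - 16) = (y - 4)*(y + 4)*(y - 4)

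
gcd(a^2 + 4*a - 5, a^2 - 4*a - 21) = 1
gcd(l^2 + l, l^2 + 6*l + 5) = l + 1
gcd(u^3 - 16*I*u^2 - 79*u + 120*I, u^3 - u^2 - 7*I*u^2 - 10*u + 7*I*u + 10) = u - 5*I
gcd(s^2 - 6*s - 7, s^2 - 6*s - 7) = s^2 - 6*s - 7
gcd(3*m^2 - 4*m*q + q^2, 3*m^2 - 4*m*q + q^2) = 3*m^2 - 4*m*q + q^2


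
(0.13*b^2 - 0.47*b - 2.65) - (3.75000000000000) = 0.13*b^2 - 0.47*b - 6.4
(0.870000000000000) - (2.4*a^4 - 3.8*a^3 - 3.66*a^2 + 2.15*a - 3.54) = -2.4*a^4 + 3.8*a^3 + 3.66*a^2 - 2.15*a + 4.41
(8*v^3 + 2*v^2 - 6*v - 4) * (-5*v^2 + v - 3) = -40*v^5 - 2*v^4 + 8*v^3 + 8*v^2 + 14*v + 12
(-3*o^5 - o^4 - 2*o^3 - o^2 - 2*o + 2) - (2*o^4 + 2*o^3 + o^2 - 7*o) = -3*o^5 - 3*o^4 - 4*o^3 - 2*o^2 + 5*o + 2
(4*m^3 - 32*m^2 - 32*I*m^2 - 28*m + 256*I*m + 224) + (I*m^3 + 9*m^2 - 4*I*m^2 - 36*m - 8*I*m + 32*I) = 4*m^3 + I*m^3 - 23*m^2 - 36*I*m^2 - 64*m + 248*I*m + 224 + 32*I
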